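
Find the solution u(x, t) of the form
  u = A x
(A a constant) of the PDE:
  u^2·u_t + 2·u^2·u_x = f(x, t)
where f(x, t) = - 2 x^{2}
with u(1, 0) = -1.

Answer: u(x, t) = - x

Derivation:
Substitute the ansatz u = A x into the left-hand side.
Derivatives of the ansatz:
  u_t = 0
  u_x = A
Term by term:
  u^2·u_t = 0
  2·u^2·u_x = 2 A^{3} x^{2}
So the left-hand side equals
  2 A^{3} x^{2}
This must equal f(x, t) = - 2 x^{2} identically.
Matching coefficients of the independent functions:
  [x^{2}]:  2 A^{3} = -2
Solving: A = -1.
Check against the point condition:
  u(1, 0) = -1  ⟹  A = -1  ✓
Hence u(x, t) = - x.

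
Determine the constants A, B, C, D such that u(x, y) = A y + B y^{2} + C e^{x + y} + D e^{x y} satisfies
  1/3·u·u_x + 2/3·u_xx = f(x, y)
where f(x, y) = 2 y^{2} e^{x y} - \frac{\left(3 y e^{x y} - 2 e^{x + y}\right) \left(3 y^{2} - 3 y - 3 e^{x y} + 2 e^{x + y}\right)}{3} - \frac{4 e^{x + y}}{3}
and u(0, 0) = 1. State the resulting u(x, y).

Substitute the ansatz u = A y + B y^{2} + C e^{x + y} + D e^{x y} into the left-hand side.
Derivatives of the ansatz:
  u_x = C e^{x} e^{y} + D y e^{x y}
  u_xx = C e^{x} e^{y} + D y^{2} e^{x y}
Term by term:
  1/3·u·u_x = \frac{A C y e^{x} e^{y}}{3} + \frac{A D y^{2} e^{x y}}{3} + \frac{B C y^{2} e^{x} e^{y}}{3} + \frac{B D y^{3} e^{x y}}{3} + \frac{C^{2} e^{2 x} e^{2 y}}{3} + \frac{C D y e^{x} e^{y} e^{x y}}{3} + \frac{C D e^{x} e^{y} e^{x y}}{3} + \frac{D^{2} y e^{2 x y}}{3}
  2/3·u_xx = \frac{2 C e^{x} e^{y}}{3} + \frac{2 D y^{2} e^{x y}}{3}
So the left-hand side equals
  \frac{A C y e^{x} e^{y}}{3} + \frac{A D y^{2} e^{x y}}{3} + \frac{B C y^{2} e^{x} e^{y}}{3} + \frac{B D y^{3} e^{x y}}{3} + \frac{C^{2} e^{2 x} e^{2 y}}{3} + \frac{C D y e^{x} e^{y} e^{x y}}{3} + \frac{C D e^{x} e^{y} e^{x y}}{3} + \frac{2 C e^{x} e^{y}}{3} + \frac{D^{2} y e^{2 x y}}{3} + \frac{2 D y^{2} e^{x y}}{3}
This must equal f(x, y) identically; expanded, f = - 3 y^{3} e^{x y} + 2 y^{2} e^{x} e^{y} + 5 y^{2} e^{x y} - 2 y e^{x} e^{y} e^{x y} - 2 y e^{x} e^{y} + 3 y e^{2 x y} + \frac{4 e^{2 x} e^{2 y}}{3} - 2 e^{x} e^{y} e^{x y} - \frac{4 e^{x} e^{y}}{3}.
Matching coefficients of the independent functions:
  [y e^{2 x y}]:  \frac{D^{2}}{3} = 3
  [y^{2} e^{x y}]:  \frac{A D}{3} + \frac{2 D}{3} = 5
  [y^{3} e^{x y}]:  \frac{B D}{3} = -3
  [e^{x} e^{y}]:  \frac{2 C}{3} = - \frac{4}{3}
  [e^{2 x} e^{2 y}]:  \frac{C^{2}}{3} = \frac{4}{3}
  [y e^{x} e^{y}]:  \frac{A C}{3} = -2
  [y^{2} e^{x} e^{y}]:  \frac{B C}{3} = 2
  [e^{x} e^{y} e^{x y}, y e^{x} e^{y} e^{x y}]:  \frac{C D}{3} = -2
Solving: A = 3, B = -3, C = -2, D = 3.
Check against the point condition:
  u(0, 0) = 1  ⟹  C + D = 1  ✓
Hence u(x, y) = - 3 y^{2} + 3 y + 3 e^{x y} - 2 e^{x + y}.

Answer: u(x, y) = - 3 y^{2} + 3 y + 3 e^{x y} - 2 e^{x + y}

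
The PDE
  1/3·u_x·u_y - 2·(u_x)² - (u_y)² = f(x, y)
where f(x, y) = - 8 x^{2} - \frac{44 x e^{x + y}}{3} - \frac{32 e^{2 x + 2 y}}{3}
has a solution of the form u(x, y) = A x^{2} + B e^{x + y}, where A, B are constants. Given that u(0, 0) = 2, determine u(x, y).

Substitute the ansatz u = A x^{2} + B e^{x + y} into the left-hand side.
Derivatives of the ansatz:
  u_x = 2 A x + B e^{x} e^{y}
  u_y = B e^{x} e^{y}
Term by term:
  1/3·u_x·u_y = \frac{2 A B x e^{x} e^{y}}{3} + \frac{B^{2} e^{2 x} e^{2 y}}{3}
  -2·(u_x)² = - 8 A^{2} x^{2} - 8 A B x e^{x} e^{y} - 2 B^{2} e^{2 x} e^{2 y}
  -(u_y)² = - B^{2} e^{2 x} e^{2 y}
So the left-hand side equals
  - 8 A^{2} x^{2} - \frac{22 A B x e^{x} e^{y}}{3} - \frac{8 B^{2} e^{2 x} e^{2 y}}{3}
This must equal f(x, y) identically; expanded, f = - 8 x^{2} - \frac{44 x e^{x} e^{y}}{3} - \frac{32 e^{2 x} e^{2 y}}{3}.
Matching coefficients of the independent functions:
  [x^{2}]:  - 8 A^{2} = -8
  [e^{2 x} e^{2 y}]:  - \frac{8 B^{2}}{3} = - \frac{32}{3}
  [x e^{x} e^{y}]:  - \frac{22 A B}{3} = - \frac{44}{3}
These equations allow (A, B) = (-1, -2) or (1, 2).
Impose the point condition(s):
  u(0, 0) = 2  ⟹  B = 2
Only A = 1, B = 2 satisfies everything.
Hence u(x, y) = x^{2} + 2 e^{x + y}.

Answer: u(x, y) = x^{2} + 2 e^{x + y}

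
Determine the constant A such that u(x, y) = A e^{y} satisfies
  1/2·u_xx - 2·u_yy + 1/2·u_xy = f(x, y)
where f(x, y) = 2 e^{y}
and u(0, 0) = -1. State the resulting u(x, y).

Substitute the ansatz u = A e^{y} into the left-hand side.
Derivatives of the ansatz:
  u_xx = 0
  u_yy = A e^{y}
  u_xy = 0
Term by term:
  1/2·u_xx = 0
  -2·u_yy = - 2 A e^{y}
  1/2·u_xy = 0
So the left-hand side equals
  - 2 A e^{y}
This must equal f(x, y) = 2 e^{y} identically.
Matching coefficients of the independent functions:
  [e^{y}]:  - 2 A = 2
Solving: A = -1.
Check against the point condition:
  u(0, 0) = -1  ⟹  A = -1  ✓
Hence u(x, y) = - e^{y}.

Answer: u(x, y) = - e^{y}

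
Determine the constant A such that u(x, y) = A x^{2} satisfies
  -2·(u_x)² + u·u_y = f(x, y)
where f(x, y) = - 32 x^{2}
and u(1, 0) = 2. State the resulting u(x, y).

Answer: u(x, y) = 2 x^{2}

Derivation:
Substitute the ansatz u = A x^{2} into the left-hand side.
Derivatives of the ansatz:
  u_x = 2 A x
  u_y = 0
Term by term:
  -2·(u_x)² = - 8 A^{2} x^{2}
  u·u_y = 0
So the left-hand side equals
  - 8 A^{2} x^{2}
This must equal f(x, y) = - 32 x^{2} identically.
Matching coefficients of the independent functions:
  [x^{2}]:  - 8 A^{2} = -32
These equations allow (A) = (-2) or (2).
Impose the point condition(s):
  u(1, 0) = 2  ⟹  A = 2
Only A = 2 satisfies everything.
Hence u(x, y) = 2 x^{2}.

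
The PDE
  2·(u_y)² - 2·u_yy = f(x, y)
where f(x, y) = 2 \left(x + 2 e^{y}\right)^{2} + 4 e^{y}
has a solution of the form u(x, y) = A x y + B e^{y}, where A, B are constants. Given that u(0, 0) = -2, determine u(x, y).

Substitute the ansatz u = A x y + B e^{y} into the left-hand side.
Derivatives of the ansatz:
  u_y = A x + B e^{y}
  u_yy = B e^{y}
Term by term:
  2·(u_y)² = 2 A^{2} x^{2} + 4 A B x e^{y} + 2 B^{2} e^{2 y}
  -2·u_yy = - 2 B e^{y}
So the left-hand side equals
  2 A^{2} x^{2} + 4 A B x e^{y} + 2 B^{2} e^{2 y} - 2 B e^{y}
This must equal f(x, y) identically; expanded, f = 2 x^{2} + 8 x e^{y} + 8 e^{2 y} + 4 e^{y}.
Matching coefficients of the independent functions:
  [x^{2}]:  2 A^{2} = 2
  [x e^{y}]:  4 A B = 8
  [e^{y}]:  - 2 B = 4
  [e^{2 y}]:  2 B^{2} = 8
Solving: A = -1, B = -2.
Check against the point condition:
  u(0, 0) = -2  ⟹  B = -2  ✓
Hence u(x, y) = - x y - 2 e^{y}.

Answer: u(x, y) = - x y - 2 e^{y}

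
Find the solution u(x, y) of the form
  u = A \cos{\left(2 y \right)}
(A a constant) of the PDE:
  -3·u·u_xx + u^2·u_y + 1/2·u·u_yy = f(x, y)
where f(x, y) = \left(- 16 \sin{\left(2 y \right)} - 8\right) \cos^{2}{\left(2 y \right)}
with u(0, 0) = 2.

Substitute the ansatz u = A \cos{\left(2 y \right)} into the left-hand side.
Derivatives of the ansatz:
  u_xx = 0
  u_y = - 2 A \sin{\left(2 y \right)}
  u_yy = - 4 A \cos{\left(2 y \right)}
Term by term:
  -3·u·u_xx = 0
  u^2·u_y = - 2 A^{3} \sin{\left(2 y \right)} \cos^{2}{\left(2 y \right)}
  1/2·u·u_yy = - 2 A^{2} \cos^{2}{\left(2 y \right)}
So the left-hand side equals
  - 2 A^{3} \sin{\left(2 y \right)} \cos^{2}{\left(2 y \right)} - 2 A^{2} \cos^{2}{\left(2 y \right)}
This must equal f(x, y) identically; expanded, f = - 16 \sin{\left(2 y \right)} \cos^{2}{\left(2 y \right)} - 8 \cos^{2}{\left(2 y \right)}.
Matching coefficients of the independent functions:
  [\sin{\left(2 y \right)} \cos^{2}{\left(2 y \right)}]:  - 2 A^{3} = -16
  [\cos^{2}{\left(2 y \right)}]:  - 2 A^{2} = -8
Solving: A = 2.
Check against the point condition:
  u(0, 0) = 2  ⟹  A = 2  ✓
Hence u(x, y) = 2 \cos{\left(2 y \right)}.

Answer: u(x, y) = 2 \cos{\left(2 y \right)}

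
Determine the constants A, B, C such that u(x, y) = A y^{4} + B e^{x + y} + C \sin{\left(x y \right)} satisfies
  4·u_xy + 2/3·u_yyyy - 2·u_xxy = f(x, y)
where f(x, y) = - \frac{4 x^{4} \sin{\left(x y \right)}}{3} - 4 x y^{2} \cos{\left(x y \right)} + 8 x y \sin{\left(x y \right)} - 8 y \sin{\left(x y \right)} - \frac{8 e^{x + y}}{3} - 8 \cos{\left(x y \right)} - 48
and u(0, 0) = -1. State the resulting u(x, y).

Substitute the ansatz u = A y^{4} + B e^{x + y} + C \sin{\left(x y \right)} into the left-hand side.
Derivatives of the ansatz:
  u_xy = B e^{x} e^{y} - C x y \sin{\left(x y \right)} + C \cos{\left(x y \right)}
  u_yyyy = 24 A + B e^{x} e^{y} + C x^{4} \sin{\left(x y \right)}
  u_xxy = B e^{x} e^{y} - C x y^{2} \cos{\left(x y \right)} - 2 C y \sin{\left(x y \right)}
Term by term:
  4·u_xy = 4 B e^{x} e^{y} - 4 C x y \sin{\left(x y \right)} + 4 C \cos{\left(x y \right)}
  2/3·u_yyyy = 16 A + \frac{2 B e^{x} e^{y}}{3} + \frac{2 C x^{4} \sin{\left(x y \right)}}{3}
  -2·u_xxy = - 2 B e^{x} e^{y} + 2 C x y^{2} \cos{\left(x y \right)} + 4 C y \sin{\left(x y \right)}
So the left-hand side equals
  16 A + \frac{8 B e^{x} e^{y}}{3} + \frac{2 C x^{4} \sin{\left(x y \right)}}{3} + 2 C x y^{2} \cos{\left(x y \right)} - 4 C x y \sin{\left(x y \right)} + 4 C y \sin{\left(x y \right)} + 4 C \cos{\left(x y \right)}
This must equal f(x, y) identically; expanded, f = - \frac{4 x^{4} \sin{\left(x y \right)}}{3} - 4 x y^{2} \cos{\left(x y \right)} + 8 x y \sin{\left(x y \right)} - 8 y \sin{\left(x y \right)} - \frac{8 e^{x} e^{y}}{3} - 8 \cos{\left(x y \right)} - 48.
Matching coefficients of the independent functions:
  [constant term]:  16 A = -48
  [x^{4} \sin{\left(x y \right)}]:  \frac{2 C}{3} = - \frac{4}{3}
  [y \sin{\left(x y \right)}, \cos{\left(x y \right)}]:  4 C = -8
  [e^{x} e^{y}]:  \frac{8 B}{3} = - \frac{8}{3}
  [x y \sin{\left(x y \right)}]:  - 4 C = 8
  [x y^{2} \cos{\left(x y \right)}]:  2 C = -4
Solving: A = -3, B = -1, C = -2.
Check against the point condition:
  u(0, 0) = -1  ⟹  B = -1  ✓
Hence u(x, y) = - 3 y^{4} - e^{x + y} - 2 \sin{\left(x y \right)}.

Answer: u(x, y) = - 3 y^{4} - e^{x + y} - 2 \sin{\left(x y \right)}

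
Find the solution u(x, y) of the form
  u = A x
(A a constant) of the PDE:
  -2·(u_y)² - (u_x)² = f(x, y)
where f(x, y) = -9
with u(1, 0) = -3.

Answer: u(x, y) = - 3 x

Derivation:
Substitute the ansatz u = A x into the left-hand side.
Derivatives of the ansatz:
  u_y = 0
  u_x = A
Term by term:
  -2·(u_y)² = 0
  -(u_x)² = - A^{2}
So the left-hand side equals
  - A^{2}
This must equal f(x, y) = -9 identically.
Matching coefficients of the independent functions:
  [constant term]:  - A^{2} = -9
These equations allow (A) = (-3) or (3).
Impose the point condition(s):
  u(1, 0) = -3  ⟹  A = -3
Only A = -3 satisfies everything.
Hence u(x, y) = - 3 x.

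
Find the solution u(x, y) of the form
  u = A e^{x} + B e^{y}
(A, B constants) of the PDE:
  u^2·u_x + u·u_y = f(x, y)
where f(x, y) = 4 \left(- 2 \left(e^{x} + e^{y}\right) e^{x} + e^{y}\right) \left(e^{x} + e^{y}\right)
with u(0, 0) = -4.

Substitute the ansatz u = A e^{x} + B e^{y} into the left-hand side.
Derivatives of the ansatz:
  u_x = A e^{x}
  u_y = B e^{y}
Term by term:
  u^2·u_x = A^{3} e^{3 x} + 2 A^{2} B e^{2 x} e^{y} + A B^{2} e^{x} e^{2 y}
  u·u_y = A B e^{x} e^{y} + B^{2} e^{2 y}
So the left-hand side equals
  A^{3} e^{3 x} + 2 A^{2} B e^{2 x} e^{y} + A B^{2} e^{x} e^{2 y} + A B e^{x} e^{y} + B^{2} e^{2 y}
This must equal f(x, y) identically; expanded, f = - 8 e^{3 x} - 16 e^{2 x} e^{y} - 8 e^{x} e^{2 y} + 4 e^{x} e^{y} + 4 e^{2 y}.
Matching coefficients of the independent functions:
  [e^{x} e^{y}]:  A B = 4
  [e^{x} e^{2 y}]:  A B^{2} = -8
  [e^{2 x} e^{y}]:  2 A^{2} B = -16
  [e^{3 x}]:  A^{3} = -8
  [e^{2 y}]:  B^{2} = 4
Solving: A = -2, B = -2.
Check against the point condition:
  u(0, 0) = -4  ⟹  A + B = -4  ✓
Hence u(x, y) = - 2 e^{x} - 2 e^{y}.

Answer: u(x, y) = - 2 e^{x} - 2 e^{y}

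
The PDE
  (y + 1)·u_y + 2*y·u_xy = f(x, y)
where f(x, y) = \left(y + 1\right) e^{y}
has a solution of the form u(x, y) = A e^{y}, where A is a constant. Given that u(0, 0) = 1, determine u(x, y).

Answer: u(x, y) = e^{y}

Derivation:
Substitute the ansatz u = A e^{y} into the left-hand side.
Derivatives of the ansatz:
  u_y = A e^{y}
  u_xy = 0
Term by term:
  (y + 1)·u_y = A y e^{y} + A e^{y}
  2*y·u_xy = 0
So the left-hand side equals
  A y e^{y} + A e^{y}
This must equal f(x, y) identically; expanded, f = y e^{y} + e^{y}.
Matching coefficients of the independent functions:
  [y e^{y}, e^{y}]:  A = 1
Solving: A = 1.
Check against the point condition:
  u(0, 0) = 1  ⟹  A = 1  ✓
Hence u(x, y) = e^{y}.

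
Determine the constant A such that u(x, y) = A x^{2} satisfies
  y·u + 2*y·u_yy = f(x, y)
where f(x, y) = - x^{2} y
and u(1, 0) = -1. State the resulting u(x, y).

Substitute the ansatz u = A x^{2} into the left-hand side.
Derivatives of the ansatz:
  u_yy = 0
Term by term:
  y·u = A x^{2} y
  2*y·u_yy = 0
So the left-hand side equals
  A x^{2} y
This must equal f(x, y) = - x^{2} y identically.
Matching coefficients of the independent functions:
  [x^{2} y]:  A = -1
Solving: A = -1.
Check against the point condition:
  u(1, 0) = -1  ⟹  A = -1  ✓
Hence u(x, y) = - x^{2}.

Answer: u(x, y) = - x^{2}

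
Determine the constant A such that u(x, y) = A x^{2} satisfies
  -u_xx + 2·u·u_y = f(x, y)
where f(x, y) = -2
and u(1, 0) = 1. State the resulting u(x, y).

Substitute the ansatz u = A x^{2} into the left-hand side.
Derivatives of the ansatz:
  u_xx = 2 A
  u_y = 0
Term by term:
  -u_xx = - 2 A
  2·u·u_y = 0
So the left-hand side equals
  - 2 A
This must equal f(x, y) = -2 identically.
Matching coefficients of the independent functions:
  [constant term]:  - 2 A = -2
Solving: A = 1.
Check against the point condition:
  u(1, 0) = 1  ⟹  A = 1  ✓
Hence u(x, y) = x^{2}.

Answer: u(x, y) = x^{2}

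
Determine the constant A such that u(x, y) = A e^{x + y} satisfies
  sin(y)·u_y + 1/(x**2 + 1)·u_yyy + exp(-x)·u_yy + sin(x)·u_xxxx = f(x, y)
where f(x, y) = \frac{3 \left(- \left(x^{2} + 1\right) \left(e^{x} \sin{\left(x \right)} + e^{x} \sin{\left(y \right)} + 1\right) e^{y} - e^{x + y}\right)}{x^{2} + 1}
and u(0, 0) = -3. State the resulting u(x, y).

Substitute the ansatz u = A e^{x + y} into the left-hand side.
Derivatives of the ansatz:
  u_y = A e^{x} e^{y}
  u_yyy = A e^{x} e^{y}
  u_yy = A e^{x} e^{y}
  u_xxxx = A e^{x} e^{y}
Term by term:
  sin(y)·u_y = A e^{x} e^{y} \sin{\left(y \right)}
  1/(x**2 + 1)·u_yyy = \frac{A e^{x} e^{y}}{x^{2} + 1}
  exp(-x)·u_yy = A e^{y}
  sin(x)·u_xxxx = A e^{x} e^{y} \sin{\left(x \right)}
So the left-hand side equals
  A e^{x} e^{y} \sin{\left(x \right)} + A e^{x} e^{y} \sin{\left(y \right)} + A e^{y} + \frac{A e^{x} e^{y}}{x^{2} + 1}
This must equal f(x, y) identically; expanded, f = - 3 e^{x} e^{y} \sin{\left(x \right)} - 3 e^{x} e^{y} \sin{\left(y \right)} - 3 e^{y} - \frac{3 e^{x} e^{y}}{x^{2} + 1}.
Matching coefficients of the independent functions:
  [\frac{e^{x} e^{y}}{x^{2} + 1}, e^{x} e^{y} \sin{\left(x \right)}, e^{x} e^{y} \sin{\left(y \right)}, e^{y}]:  A = -3
Solving: A = -3.
Check against the point condition:
  u(0, 0) = -3  ⟹  A = -3  ✓
Hence u(x, y) = - 3 e^{x + y}.

Answer: u(x, y) = - 3 e^{x + y}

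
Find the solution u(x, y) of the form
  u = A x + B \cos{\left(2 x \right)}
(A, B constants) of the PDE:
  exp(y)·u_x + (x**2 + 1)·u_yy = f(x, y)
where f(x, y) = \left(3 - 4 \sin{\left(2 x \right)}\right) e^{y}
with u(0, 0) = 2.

Substitute the ansatz u = A x + B \cos{\left(2 x \right)} into the left-hand side.
Derivatives of the ansatz:
  u_x = A - 2 B \sin{\left(2 x \right)}
  u_yy = 0
Term by term:
  exp(y)·u_x = A e^{y} - 2 B e^{y} \sin{\left(2 x \right)}
  (x**2 + 1)·u_yy = 0
So the left-hand side equals
  A e^{y} - 2 B e^{y} \sin{\left(2 x \right)}
This must equal f(x, y) identically; expanded, f = - 4 e^{y} \sin{\left(2 x \right)} + 3 e^{y}.
Matching coefficients of the independent functions:
  [e^{y} \sin{\left(2 x \right)}]:  - 2 B = -4
  [e^{y}]:  A = 3
Solving: A = 3, B = 2.
Check against the point condition:
  u(0, 0) = 2  ⟹  B = 2  ✓
Hence u(x, y) = 3 x + 2 \cos{\left(2 x \right)}.

Answer: u(x, y) = 3 x + 2 \cos{\left(2 x \right)}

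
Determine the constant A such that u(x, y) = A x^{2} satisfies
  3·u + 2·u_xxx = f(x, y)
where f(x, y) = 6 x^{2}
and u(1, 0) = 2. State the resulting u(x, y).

Substitute the ansatz u = A x^{2} into the left-hand side.
Derivatives of the ansatz:
  u_xxx = 0
Term by term:
  3·u = 3 A x^{2}
  2·u_xxx = 0
So the left-hand side equals
  3 A x^{2}
This must equal f(x, y) = 6 x^{2} identically.
Matching coefficients of the independent functions:
  [x^{2}]:  3 A = 6
Solving: A = 2.
Check against the point condition:
  u(1, 0) = 2  ⟹  A = 2  ✓
Hence u(x, y) = 2 x^{2}.

Answer: u(x, y) = 2 x^{2}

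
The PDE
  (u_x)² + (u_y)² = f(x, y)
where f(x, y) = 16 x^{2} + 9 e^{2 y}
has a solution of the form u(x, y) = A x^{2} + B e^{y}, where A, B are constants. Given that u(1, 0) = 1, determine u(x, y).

Substitute the ansatz u = A x^{2} + B e^{y} into the left-hand side.
Derivatives of the ansatz:
  u_x = 2 A x
  u_y = B e^{y}
Term by term:
  (u_x)² = 4 A^{2} x^{2}
  (u_y)² = B^{2} e^{2 y}
So the left-hand side equals
  4 A^{2} x^{2} + B^{2} e^{2 y}
This must equal f(x, y) = 16 x^{2} + 9 e^{2 y} identically.
Matching coefficients of the independent functions:
  [x^{2}]:  4 A^{2} = 16
  [e^{2 y}]:  B^{2} = 9
These equations allow (A, B) = (-2, -3) or (-2, 3) or (2, -3) or (2, 3).
Impose the point condition(s):
  u(1, 0) = 1  ⟹  A + B = 1
Only A = -2, B = 3 satisfies everything.
Hence u(x, y) = - 2 x^{2} + 3 e^{y}.

Answer: u(x, y) = - 2 x^{2} + 3 e^{y}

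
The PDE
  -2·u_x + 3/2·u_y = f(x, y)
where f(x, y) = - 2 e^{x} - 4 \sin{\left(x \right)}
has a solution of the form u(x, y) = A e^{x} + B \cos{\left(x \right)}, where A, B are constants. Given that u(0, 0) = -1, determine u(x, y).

Substitute the ansatz u = A e^{x} + B \cos{\left(x \right)} into the left-hand side.
Derivatives of the ansatz:
  u_x = A e^{x} - B \sin{\left(x \right)}
  u_y = 0
Term by term:
  -2·u_x = - 2 A e^{x} + 2 B \sin{\left(x \right)}
  3/2·u_y = 0
So the left-hand side equals
  - 2 A e^{x} + 2 B \sin{\left(x \right)}
This must equal f(x, y) = - 2 e^{x} - 4 \sin{\left(x \right)} identically.
Matching coefficients of the independent functions:
  [e^{x}]:  - 2 A = -2
  [\sin{\left(x \right)}]:  2 B = -4
Solving: A = 1, B = -2.
Check against the point condition:
  u(0, 0) = -1  ⟹  A + B = -1  ✓
Hence u(x, y) = e^{x} - 2 \cos{\left(x \right)}.

Answer: u(x, y) = e^{x} - 2 \cos{\left(x \right)}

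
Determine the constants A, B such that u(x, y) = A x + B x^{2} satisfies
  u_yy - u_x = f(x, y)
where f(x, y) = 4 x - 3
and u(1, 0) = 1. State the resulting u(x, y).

Substitute the ansatz u = A x + B x^{2} into the left-hand side.
Derivatives of the ansatz:
  u_yy = 0
  u_x = A + 2 B x
Term by term:
  u_yy = 0
  -u_x = - A - 2 B x
So the left-hand side equals
  - A - 2 B x
This must equal f(x, y) = 4 x - 3 identically.
Matching coefficients of the independent functions:
  [constant term]:  - A = -3
  [x]:  - 2 B = 4
Solving: A = 3, B = -2.
Check against the point condition:
  u(1, 0) = 1  ⟹  A + B = 1  ✓
Hence u(x, y) = - 2 x^{2} + 3 x.

Answer: u(x, y) = - 2 x^{2} + 3 x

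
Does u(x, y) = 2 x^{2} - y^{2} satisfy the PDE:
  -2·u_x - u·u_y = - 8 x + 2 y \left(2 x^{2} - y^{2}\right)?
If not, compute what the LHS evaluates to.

Answer: Yes

Derivation:
Evaluate each term of the left-hand side for u = 2 x^{2} - y^{2}.
Derivatives:
  u_x = 4 x
  u_y = - 2 y
Terms:
  -2·u_x = - 8 x
  -u·u_y = 2 y \left(2 x^{2} - y^{2}\right)
Sum: LHS = - 8 x + 2 y \left(2 x^{2} - y^{2}\right)
This is exactly the given right-hand side, so u is a solution.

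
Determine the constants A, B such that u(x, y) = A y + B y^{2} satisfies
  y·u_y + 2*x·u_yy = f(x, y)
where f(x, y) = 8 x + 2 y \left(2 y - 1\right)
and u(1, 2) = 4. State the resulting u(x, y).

Substitute the ansatz u = A y + B y^{2} into the left-hand side.
Derivatives of the ansatz:
  u_y = A + 2 B y
  u_yy = 2 B
Term by term:
  y·u_y = A y + 2 B y^{2}
  2*x·u_yy = 4 B x
So the left-hand side equals
  A y + 4 B x + 2 B y^{2}
This must equal f(x, y) identically; expanded, f = 8 x + 4 y^{2} - 2 y.
Matching coefficients of the independent functions:
  [x]:  4 B = 8
  [y]:  A = -2
  [y^{2}]:  2 B = 4
Solving: A = -2, B = 2.
Check against the point condition:
  u(1, 2) = 4  ⟹  2 A + 4 B = 4  ✓
Hence u(x, y) = 2 y^{2} - 2 y.

Answer: u(x, y) = 2 y^{2} - 2 y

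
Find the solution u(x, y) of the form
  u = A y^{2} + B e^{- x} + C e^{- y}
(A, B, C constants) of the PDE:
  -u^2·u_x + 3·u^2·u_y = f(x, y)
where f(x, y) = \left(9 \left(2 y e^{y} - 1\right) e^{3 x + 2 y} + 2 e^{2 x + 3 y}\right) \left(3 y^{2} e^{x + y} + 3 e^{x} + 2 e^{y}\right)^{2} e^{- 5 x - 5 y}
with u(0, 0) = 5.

Answer: u(x, y) = 3 y^{2} + 3 e^{- y} + 2 e^{- x}

Derivation:
Substitute the ansatz u = A y^{2} + B e^{- x} + C e^{- y} into the left-hand side.
Derivatives of the ansatz:
  u_x = - B e^{- x}
  u_y = 2 A y - C e^{- y}
Term by term:
  -u^2·u_x = A^{2} B y^{4} e^{- x} + 2 A B^{2} y^{2} e^{- 2 x} + 2 A B C y^{2} e^{- x} e^{- y} + B^{3} e^{- 3 x} + 2 B^{2} C e^{- 2 x} e^{- y} + B C^{2} e^{- x} e^{- 2 y}
  3·u^2·u_y = 6 A^{3} y^{5} + 12 A^{2} B y^{3} e^{- x} - 3 A^{2} C y^{4} e^{- y} + 12 A^{2} C y^{3} e^{- y} + 6 A B^{2} y e^{- 2 x} - 6 A B C y^{2} e^{- x} e^{- y} + 12 A B C y e^{- x} e^{- y} - 6 A C^{2} y^{2} e^{- 2 y} + 6 A C^{2} y e^{- 2 y} - 3 B^{2} C e^{- 2 x} e^{- y} - 6 B C^{2} e^{- x} e^{- 2 y} - 3 C^{3} e^{- 3 y}
So the left-hand side equals
  6 A^{3} y^{5} + A^{2} B y^{4} e^{- x} + 12 A^{2} B y^{3} e^{- x} - 3 A^{2} C y^{4} e^{- y} + 12 A^{2} C y^{3} e^{- y} + 2 A B^{2} y^{2} e^{- 2 x} + 6 A B^{2} y e^{- 2 x} - 4 A B C y^{2} e^{- x} e^{- y} + 12 A B C y e^{- x} e^{- y} - 6 A C^{2} y^{2} e^{- 2 y} + 6 A C^{2} y e^{- 2 y} + B^{3} e^{- 3 x} - B^{2} C e^{- 2 x} e^{- y} - 5 B C^{2} e^{- x} e^{- 2 y} - 3 C^{3} e^{- 3 y}
This must equal f(x, y) identically; expanded, f = 162 y^{5} - 81 y^{4} e^{- y} + 18 y^{4} e^{- x} + 324 y^{3} e^{- y} + 216 y^{3} e^{- x} - 162 y^{2} e^{- 2 y} - 72 y^{2} e^{- x} e^{- y} + 24 y^{2} e^{- 2 x} + 162 y e^{- 2 y} + 216 y e^{- x} e^{- y} + 72 y e^{- 2 x} - 81 e^{- 3 y} - 90 e^{- x} e^{- 2 y} - 12 e^{- 2 x} e^{- y} + 8 e^{- 3 x}.
Matching coefficients of the independent functions:
(each divided by its leading coefficient; functions giving the same equation are listed together)
  [y^{5}]:  A^{3} - 27 = 0
  [y e^{- 2 x}, y^{2} e^{- 2 x}]:  A B^{2} - 12 = 0
  [y e^{- 2 y}, y^{2} e^{- 2 y}]:  A C^{2} - 27 = 0
  [y^{3} e^{- x}, y^{4} e^{- x}]:  A^{2} B - 18 = 0
  [y^{3} e^{- y}, y^{4} e^{- y}]:  A^{2} C - 27 = 0
  [e^{- 2 x} e^{- y}]:  B^{2} C - 12 = 0
  [e^{- x} e^{- 2 y}]:  B C^{2} - 18 = 0
  [y e^{- x} e^{- y}, y^{2} e^{- x} e^{- y}]:  A B C - 18 = 0
  [e^{- 3 x}]:  B^{3} - 8 = 0
  [e^{- 3 y}]:  C^{3} - 27 = 0
Solving: A = 3, B = 2, C = 3.
Check against the point condition:
  u(0, 0) = 5  ⟹  B + C = 5  ✓
Hence u(x, y) = 3 y^{2} + 3 e^{- y} + 2 e^{- x}.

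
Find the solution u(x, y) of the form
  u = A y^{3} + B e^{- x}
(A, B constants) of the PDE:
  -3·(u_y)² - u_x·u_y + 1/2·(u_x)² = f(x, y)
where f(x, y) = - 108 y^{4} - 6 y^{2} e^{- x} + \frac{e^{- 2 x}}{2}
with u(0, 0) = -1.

Substitute the ansatz u = A y^{3} + B e^{- x} into the left-hand side.
Derivatives of the ansatz:
  u_y = 3 A y^{2}
  u_x = - B e^{- x}
Term by term:
  -3·(u_y)² = - 27 A^{2} y^{4}
  -u_x·u_y = 3 A B y^{2} e^{- x}
  1/2·(u_x)² = \frac{B^{2} e^{- 2 x}}{2}
So the left-hand side equals
  - 27 A^{2} y^{4} + 3 A B y^{2} e^{- x} + \frac{B^{2} e^{- 2 x}}{2}
This must equal f(x, y) = - 108 y^{4} - 6 y^{2} e^{- x} + \frac{e^{- 2 x}}{2} identically.
Matching coefficients of the independent functions:
  [y^{4}]:  - 27 A^{2} = -108
  [y^{2} e^{- x}]:  3 A B = -6
  [e^{- 2 x}]:  \frac{B^{2}}{2} = \frac{1}{2}
These equations allow (A, B) = (-2, 1) or (2, -1).
Impose the point condition(s):
  u(0, 0) = -1  ⟹  B = -1
Only A = 2, B = -1 satisfies everything.
Hence u(x, y) = 2 y^{3} - e^{- x}.

Answer: u(x, y) = 2 y^{3} - e^{- x}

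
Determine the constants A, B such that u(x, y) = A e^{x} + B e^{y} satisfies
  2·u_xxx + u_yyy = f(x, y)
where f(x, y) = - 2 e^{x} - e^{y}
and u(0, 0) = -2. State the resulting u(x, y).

Substitute the ansatz u = A e^{x} + B e^{y} into the left-hand side.
Derivatives of the ansatz:
  u_xxx = A e^{x}
  u_yyy = B e^{y}
Term by term:
  2·u_xxx = 2 A e^{x}
  u_yyy = B e^{y}
So the left-hand side equals
  2 A e^{x} + B e^{y}
This must equal f(x, y) = - 2 e^{x} - e^{y} identically.
Matching coefficients of the independent functions:
  [e^{x}]:  2 A = -2
  [e^{y}]:  B = -1
Solving: A = -1, B = -1.
Check against the point condition:
  u(0, 0) = -2  ⟹  A + B = -2  ✓
Hence u(x, y) = - e^{x} - e^{y}.

Answer: u(x, y) = - e^{x} - e^{y}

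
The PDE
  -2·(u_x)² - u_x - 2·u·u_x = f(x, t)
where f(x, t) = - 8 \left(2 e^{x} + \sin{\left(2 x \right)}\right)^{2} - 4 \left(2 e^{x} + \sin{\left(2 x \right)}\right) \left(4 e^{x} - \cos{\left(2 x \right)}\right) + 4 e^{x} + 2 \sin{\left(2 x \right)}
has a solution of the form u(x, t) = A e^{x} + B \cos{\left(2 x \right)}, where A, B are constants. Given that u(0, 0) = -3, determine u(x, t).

Substitute the ansatz u = A e^{x} + B \cos{\left(2 x \right)} into the left-hand side.
Derivatives of the ansatz:
  u_x = A e^{x} - 2 B \sin{\left(2 x \right)}
Term by term:
  -2·(u_x)² = - 2 A^{2} e^{2 x} + 8 A B e^{x} \sin{\left(2 x \right)} - 8 B^{2} \sin^{2}{\left(2 x \right)}
  -u_x = - A e^{x} + 2 B \sin{\left(2 x \right)}
  -2·u·u_x = - 2 A^{2} e^{2 x} + 4 A B e^{x} \sin{\left(2 x \right)} - 2 A B e^{x} \cos{\left(2 x \right)} + 4 B^{2} \sin{\left(2 x \right)} \cos{\left(2 x \right)}
So the left-hand side equals
  - 4 A^{2} e^{2 x} + 12 A B e^{x} \sin{\left(2 x \right)} - 2 A B e^{x} \cos{\left(2 x \right)} - A e^{x} - 8 B^{2} \sin^{2}{\left(2 x \right)} + 4 B^{2} \sin{\left(2 x \right)} \cos{\left(2 x \right)} + 2 B \sin{\left(2 x \right)}
This must equal f(x, t) identically; expanded, f = - 64 e^{2 x} - 48 e^{x} \sin{\left(2 x \right)} + 8 e^{x} \cos{\left(2 x \right)} + 4 e^{x} - 8 \sin^{2}{\left(2 x \right)} + 4 \sin{\left(2 x \right)} \cos{\left(2 x \right)} + 2 \sin{\left(2 x \right)}.
Matching coefficients of the independent functions:
  [e^{x} \sin{\left(2 x \right)}]:  12 A B = -48
  [e^{x} \cos{\left(2 x \right)}]:  - 2 A B = 8
  [\sin{\left(2 x \right)} \cos{\left(2 x \right)}]:  4 B^{2} = 4
  [e^{x}]:  - A = 4
  [e^{2 x}]:  - 4 A^{2} = -64
  [\sin{\left(2 x \right)}]:  2 B = 2
  [\sin^{2}{\left(2 x \right)}]:  - 8 B^{2} = -8
Solving: A = -4, B = 1.
Check against the point condition:
  u(0, 0) = -3  ⟹  A + B = -3  ✓
Hence u(x, t) = - 4 e^{x} + \cos{\left(2 x \right)}.

Answer: u(x, t) = - 4 e^{x} + \cos{\left(2 x \right)}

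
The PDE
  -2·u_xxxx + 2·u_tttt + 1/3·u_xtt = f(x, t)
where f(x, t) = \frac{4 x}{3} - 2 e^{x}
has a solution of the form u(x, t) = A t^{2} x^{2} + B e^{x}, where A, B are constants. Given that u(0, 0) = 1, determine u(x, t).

Substitute the ansatz u = A t^{2} x^{2} + B e^{x} into the left-hand side.
Derivatives of the ansatz:
  u_xxxx = B e^{x}
  u_tttt = 0
  u_xtt = 4 A x
Term by term:
  -2·u_xxxx = - 2 B e^{x}
  2·u_tttt = 0
  1/3·u_xtt = \frac{4 A x}{3}
So the left-hand side equals
  \frac{4 A x}{3} - 2 B e^{x}
This must equal f(x, t) = \frac{4 x}{3} - 2 e^{x} identically.
Matching coefficients of the independent functions:
  [x]:  \frac{4 A}{3} = \frac{4}{3}
  [e^{x}]:  - 2 B = -2
Solving: A = 1, B = 1.
Check against the point condition:
  u(0, 0) = 1  ⟹  B = 1  ✓
Hence u(x, t) = t^{2} x^{2} + e^{x}.

Answer: u(x, t) = t^{2} x^{2} + e^{x}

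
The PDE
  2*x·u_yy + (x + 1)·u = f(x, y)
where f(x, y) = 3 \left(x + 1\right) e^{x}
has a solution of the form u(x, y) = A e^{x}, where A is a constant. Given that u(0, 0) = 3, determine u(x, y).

Substitute the ansatz u = A e^{x} into the left-hand side.
Derivatives of the ansatz:
  u_yy = 0
Term by term:
  2*x·u_yy = 0
  (x + 1)·u = A x e^{x} + A e^{x}
So the left-hand side equals
  A x e^{x} + A e^{x}
This must equal f(x, y) identically; expanded, f = 3 x e^{x} + 3 e^{x}.
Matching coefficients of the independent functions:
  [x e^{x}, e^{x}]:  A = 3
Solving: A = 3.
Check against the point condition:
  u(0, 0) = 3  ⟹  A = 3  ✓
Hence u(x, y) = 3 e^{x}.

Answer: u(x, y) = 3 e^{x}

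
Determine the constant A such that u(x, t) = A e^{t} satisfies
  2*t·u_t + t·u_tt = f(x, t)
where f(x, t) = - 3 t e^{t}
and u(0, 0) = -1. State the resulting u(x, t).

Substitute the ansatz u = A e^{t} into the left-hand side.
Derivatives of the ansatz:
  u_t = A e^{t}
  u_tt = A e^{t}
Term by term:
  2*t·u_t = 2 A t e^{t}
  t·u_tt = A t e^{t}
So the left-hand side equals
  3 A t e^{t}
This must equal f(x, t) = - 3 t e^{t} identically.
Matching coefficients of the independent functions:
  [t e^{t}]:  3 A = -3
Solving: A = -1.
Check against the point condition:
  u(0, 0) = -1  ⟹  A = -1  ✓
Hence u(x, t) = - e^{t}.

Answer: u(x, t) = - e^{t}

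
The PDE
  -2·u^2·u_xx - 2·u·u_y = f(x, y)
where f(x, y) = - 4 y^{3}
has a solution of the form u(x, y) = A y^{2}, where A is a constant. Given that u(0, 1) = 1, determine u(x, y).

Substitute the ansatz u = A y^{2} into the left-hand side.
Derivatives of the ansatz:
  u_xx = 0
  u_y = 2 A y
Term by term:
  -2·u^2·u_xx = 0
  -2·u·u_y = - 4 A^{2} y^{3}
So the left-hand side equals
  - 4 A^{2} y^{3}
This must equal f(x, y) = - 4 y^{3} identically.
Matching coefficients of the independent functions:
  [y^{3}]:  - 4 A^{2} = -4
These equations allow (A) = (-1) or (1).
Impose the point condition(s):
  u(0, 1) = 1  ⟹  A = 1
Only A = 1 satisfies everything.
Hence u(x, y) = y^{2}.

Answer: u(x, y) = y^{2}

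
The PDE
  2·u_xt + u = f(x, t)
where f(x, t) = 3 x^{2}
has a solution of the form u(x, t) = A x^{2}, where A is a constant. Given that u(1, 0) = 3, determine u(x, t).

Substitute the ansatz u = A x^{2} into the left-hand side.
Derivatives of the ansatz:
  u_xt = 0
Term by term:
  2·u_xt = 0
  u = A x^{2}
So the left-hand side equals
  A x^{2}
This must equal f(x, t) = 3 x^{2} identically.
Matching coefficients of the independent functions:
  [x^{2}]:  A = 3
Solving: A = 3.
Check against the point condition:
  u(1, 0) = 3  ⟹  A = 3  ✓
Hence u(x, t) = 3 x^{2}.

Answer: u(x, t) = 3 x^{2}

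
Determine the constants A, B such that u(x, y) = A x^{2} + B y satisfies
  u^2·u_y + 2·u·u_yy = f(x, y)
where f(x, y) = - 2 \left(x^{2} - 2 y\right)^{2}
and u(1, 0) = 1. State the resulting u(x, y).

Substitute the ansatz u = A x^{2} + B y into the left-hand side.
Derivatives of the ansatz:
  u_y = B
  u_yy = 0
Term by term:
  u^2·u_y = A^{2} B x^{4} + 2 A B^{2} x^{2} y + B^{3} y^{2}
  2·u·u_yy = 0
So the left-hand side equals
  A^{2} B x^{4} + 2 A B^{2} x^{2} y + B^{3} y^{2}
This must equal f(x, y) identically; expanded, f = - 2 x^{4} + 8 x^{2} y - 8 y^{2}.
Matching coefficients of the independent functions:
  [x^{4}]:  A^{2} B = -2
  [y^{2}]:  B^{3} = -8
  [x^{2} y]:  2 A B^{2} = 8
Solving: A = 1, B = -2.
Check against the point condition:
  u(1, 0) = 1  ⟹  A = 1  ✓
Hence u(x, y) = x^{2} - 2 y.

Answer: u(x, y) = x^{2} - 2 y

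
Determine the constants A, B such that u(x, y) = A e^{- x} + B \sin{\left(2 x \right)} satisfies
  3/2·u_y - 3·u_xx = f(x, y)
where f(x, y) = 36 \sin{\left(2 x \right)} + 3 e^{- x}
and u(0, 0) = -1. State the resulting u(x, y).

Substitute the ansatz u = A e^{- x} + B \sin{\left(2 x \right)} into the left-hand side.
Derivatives of the ansatz:
  u_y = 0
  u_xx = A e^{- x} - 4 B \sin{\left(2 x \right)}
Term by term:
  3/2·u_y = 0
  -3·u_xx = - 3 A e^{- x} + 12 B \sin{\left(2 x \right)}
So the left-hand side equals
  - 3 A e^{- x} + 12 B \sin{\left(2 x \right)}
This must equal f(x, y) = 36 \sin{\left(2 x \right)} + 3 e^{- x} identically.
Matching coefficients of the independent functions:
  [e^{- x}]:  - 3 A = 3
  [\sin{\left(2 x \right)}]:  12 B = 36
Solving: A = -1, B = 3.
Check against the point condition:
  u(0, 0) = -1  ⟹  A = -1  ✓
Hence u(x, y) = 3 \sin{\left(2 x \right)} - e^{- x}.

Answer: u(x, y) = 3 \sin{\left(2 x \right)} - e^{- x}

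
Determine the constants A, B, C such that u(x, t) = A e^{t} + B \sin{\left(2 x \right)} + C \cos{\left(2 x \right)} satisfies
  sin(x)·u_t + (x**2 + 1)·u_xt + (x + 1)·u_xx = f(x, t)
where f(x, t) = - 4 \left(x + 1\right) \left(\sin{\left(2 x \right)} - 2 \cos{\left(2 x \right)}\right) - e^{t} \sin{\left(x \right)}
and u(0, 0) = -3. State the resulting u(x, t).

Answer: u(x, t) = - e^{t} + \sin{\left(2 x \right)} - 2 \cos{\left(2 x \right)}

Derivation:
Substitute the ansatz u = A e^{t} + B \sin{\left(2 x \right)} + C \cos{\left(2 x \right)} into the left-hand side.
Derivatives of the ansatz:
  u_t = A e^{t}
  u_xt = 0
  u_xx = - 4 B \sin{\left(2 x \right)} - 4 C \cos{\left(2 x \right)}
Term by term:
  sin(x)·u_t = A e^{t} \sin{\left(x \right)}
  (x**2 + 1)·u_xt = 0
  (x + 1)·u_xx = - 4 B x \sin{\left(2 x \right)} - 4 B \sin{\left(2 x \right)} - 4 C x \cos{\left(2 x \right)} - 4 C \cos{\left(2 x \right)}
So the left-hand side equals
  A e^{t} \sin{\left(x \right)} - 4 B x \sin{\left(2 x \right)} - 4 B \sin{\left(2 x \right)} - 4 C x \cos{\left(2 x \right)} - 4 C \cos{\left(2 x \right)}
This must equal f(x, t) identically; expanded, f = - 4 x \sin{\left(2 x \right)} + 8 x \cos{\left(2 x \right)} - e^{t} \sin{\left(x \right)} - 4 \sin{\left(2 x \right)} + 8 \cos{\left(2 x \right)}.
Matching coefficients of the independent functions:
  [x \sin{\left(2 x \right)}, \sin{\left(2 x \right)}]:  - 4 B = -4
  [x \cos{\left(2 x \right)}, \cos{\left(2 x \right)}]:  - 4 C = 8
  [e^{t} \sin{\left(x \right)}]:  A = -1
Solving: A = -1, B = 1, C = -2.
Check against the point condition:
  u(0, 0) = -3  ⟹  A + C = -3  ✓
Hence u(x, t) = - e^{t} + \sin{\left(2 x \right)} - 2 \cos{\left(2 x \right)}.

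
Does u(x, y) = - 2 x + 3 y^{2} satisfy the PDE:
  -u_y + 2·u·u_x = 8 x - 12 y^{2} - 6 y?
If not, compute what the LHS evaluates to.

Answer: Yes

Derivation:
Evaluate each term of the left-hand side for u = - 2 x + 3 y^{2}.
Derivatives:
  u_y = 6 y
  u_x = -2
Terms:
  -u_y = - 6 y
  2·u·u_x = 8 x - 12 y^{2}
Sum: LHS = 8 x - 12 y^{2} - 6 y
This is exactly the given right-hand side, so u is a solution.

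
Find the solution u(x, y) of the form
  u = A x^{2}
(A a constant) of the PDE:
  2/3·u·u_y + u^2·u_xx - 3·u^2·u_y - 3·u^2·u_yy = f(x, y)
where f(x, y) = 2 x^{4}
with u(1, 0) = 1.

Substitute the ansatz u = A x^{2} into the left-hand side.
Derivatives of the ansatz:
  u_y = 0
  u_xx = 2 A
  u_yy = 0
Term by term:
  2/3·u·u_y = 0
  u^2·u_xx = 2 A^{3} x^{4}
  -3·u^2·u_y = 0
  -3·u^2·u_yy = 0
So the left-hand side equals
  2 A^{3} x^{4}
This must equal f(x, y) = 2 x^{4} identically.
Matching coefficients of the independent functions:
  [x^{4}]:  2 A^{3} = 2
Solving: A = 1.
Check against the point condition:
  u(1, 0) = 1  ⟹  A = 1  ✓
Hence u(x, y) = x^{2}.

Answer: u(x, y) = x^{2}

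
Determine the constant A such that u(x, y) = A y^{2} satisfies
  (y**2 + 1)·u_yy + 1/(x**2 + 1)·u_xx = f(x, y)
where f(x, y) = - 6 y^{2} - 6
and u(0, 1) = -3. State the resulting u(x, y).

Answer: u(x, y) = - 3 y^{2}

Derivation:
Substitute the ansatz u = A y^{2} into the left-hand side.
Derivatives of the ansatz:
  u_yy = 2 A
  u_xx = 0
Term by term:
  (y**2 + 1)·u_yy = 2 A y^{2} + 2 A
  1/(x**2 + 1)·u_xx = 0
So the left-hand side equals
  2 A y^{2} + 2 A
This must equal f(x, y) = - 6 y^{2} - 6 identically.
Matching coefficients of the independent functions:
  [constant term, y^{2}]:  2 A = -6
Solving: A = -3.
Check against the point condition:
  u(0, 1) = -3  ⟹  A = -3  ✓
Hence u(x, y) = - 3 y^{2}.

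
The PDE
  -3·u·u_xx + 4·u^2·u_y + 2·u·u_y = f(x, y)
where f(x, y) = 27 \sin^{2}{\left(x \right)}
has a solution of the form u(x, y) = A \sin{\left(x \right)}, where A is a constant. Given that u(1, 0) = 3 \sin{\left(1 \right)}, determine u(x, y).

Substitute the ansatz u = A \sin{\left(x \right)} into the left-hand side.
Derivatives of the ansatz:
  u_xx = - A \sin{\left(x \right)}
  u_y = 0
Term by term:
  -3·u·u_xx = 3 A^{2} \sin^{2}{\left(x \right)}
  4·u^2·u_y = 0
  2·u·u_y = 0
So the left-hand side equals
  3 A^{2} \sin^{2}{\left(x \right)}
This must equal f(x, y) = 27 \sin^{2}{\left(x \right)} identically.
Matching coefficients of the independent functions:
  [\sin^{2}{\left(x \right)}]:  3 A^{2} = 27
These equations allow (A) = (-3) or (3).
Impose the point condition(s):
  u(1, 0) = 3 \sin{\left(1 \right)}  ⟹  A \sin{\left(1 \right)} = 3 \sin{\left(1 \right)}
Only A = 3 satisfies everything.
Hence u(x, y) = 3 \sin{\left(x \right)}.

Answer: u(x, y) = 3 \sin{\left(x \right)}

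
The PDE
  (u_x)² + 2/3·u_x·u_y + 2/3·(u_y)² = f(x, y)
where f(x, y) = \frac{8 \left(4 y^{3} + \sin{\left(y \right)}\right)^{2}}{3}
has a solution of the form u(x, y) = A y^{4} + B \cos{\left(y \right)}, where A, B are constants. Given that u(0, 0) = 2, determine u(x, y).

Substitute the ansatz u = A y^{4} + B \cos{\left(y \right)} into the left-hand side.
Derivatives of the ansatz:
  u_x = 0
  u_y = 4 A y^{3} - B \sin{\left(y \right)}
Term by term:
  (u_x)² = 0
  2/3·u_x·u_y = 0
  2/3·(u_y)² = \frac{32 A^{2} y^{6}}{3} - \frac{16 A B y^{3} \sin{\left(y \right)}}{3} + \frac{2 B^{2} \sin^{2}{\left(y \right)}}{3}
So the left-hand side equals
  \frac{32 A^{2} y^{6}}{3} - \frac{16 A B y^{3} \sin{\left(y \right)}}{3} + \frac{2 B^{2} \sin^{2}{\left(y \right)}}{3}
This must equal f(x, y) identically; expanded, f = \frac{128 y^{6}}{3} + \frac{64 y^{3} \sin{\left(y \right)}}{3} + \frac{8 \sin^{2}{\left(y \right)}}{3}.
Matching coefficients of the independent functions:
  [y^{6}]:  \frac{32 A^{2}}{3} = \frac{128}{3}
  [y^{3} \sin{\left(y \right)}]:  - \frac{16 A B}{3} = \frac{64}{3}
  [\sin^{2}{\left(y \right)}]:  \frac{2 B^{2}}{3} = \frac{8}{3}
These equations allow (A, B) = (-2, 2) or (2, -2).
Impose the point condition(s):
  u(0, 0) = 2  ⟹  B = 2
Only A = -2, B = 2 satisfies everything.
Hence u(x, y) = - 2 y^{4} + 2 \cos{\left(y \right)}.

Answer: u(x, y) = - 2 y^{4} + 2 \cos{\left(y \right)}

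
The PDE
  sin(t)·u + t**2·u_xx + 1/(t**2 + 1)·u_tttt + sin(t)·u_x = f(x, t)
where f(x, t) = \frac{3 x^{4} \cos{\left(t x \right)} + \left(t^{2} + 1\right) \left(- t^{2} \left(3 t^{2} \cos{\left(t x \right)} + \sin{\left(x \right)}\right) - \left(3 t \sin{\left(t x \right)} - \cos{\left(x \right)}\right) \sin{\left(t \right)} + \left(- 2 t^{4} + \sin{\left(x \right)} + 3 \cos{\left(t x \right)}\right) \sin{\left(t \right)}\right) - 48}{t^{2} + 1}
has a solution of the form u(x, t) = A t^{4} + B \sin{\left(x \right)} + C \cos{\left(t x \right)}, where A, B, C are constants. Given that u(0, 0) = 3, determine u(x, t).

Answer: u(x, t) = - 2 t^{4} + \sin{\left(x \right)} + 3 \cos{\left(t x \right)}

Derivation:
Substitute the ansatz u = A t^{4} + B \sin{\left(x \right)} + C \cos{\left(t x \right)} into the left-hand side.
Derivatives of the ansatz:
  u_xx = - B \sin{\left(x \right)} - C t^{2} \cos{\left(t x \right)}
  u_tttt = 24 A + C x^{4} \cos{\left(t x \right)}
  u_x = B \cos{\left(x \right)} - C t \sin{\left(t x \right)}
Term by term:
  sin(t)·u = A t^{4} \sin{\left(t \right)} + B \sin{\left(t \right)} \sin{\left(x \right)} + C \sin{\left(t \right)} \cos{\left(t x \right)}
  t**2·u_xx = - B t^{2} \sin{\left(x \right)} - C t^{4} \cos{\left(t x \right)}
  1/(t**2 + 1)·u_tttt = \frac{24 A}{t^{2} + 1} + \frac{C x^{4} \cos{\left(t x \right)}}{t^{2} + 1}
  sin(t)·u_x = B \sin{\left(t \right)} \cos{\left(x \right)} - C t \sin{\left(t \right)} \sin{\left(t x \right)}
So the left-hand side equals
  A t^{4} \sin{\left(t \right)} + \frac{24 A}{t^{2} + 1} - B t^{2} \sin{\left(x \right)} + B \sin{\left(t \right)} \sin{\left(x \right)} + B \sin{\left(t \right)} \cos{\left(x \right)} - C t^{4} \cos{\left(t x \right)} - C t \sin{\left(t \right)} \sin{\left(t x \right)} + \frac{C x^{4} \cos{\left(t x \right)}}{t^{2} + 1} + C \sin{\left(t \right)} \cos{\left(t x \right)}
This must equal f(x, t) identically; expanded, f = - 2 t^{4} \sin{\left(t \right)} - 3 t^{4} \cos{\left(t x \right)} - t^{2} \sin{\left(x \right)} - 3 t \sin{\left(t \right)} \sin{\left(t x \right)} + \frac{3 x^{4} \cos{\left(t x \right)}}{t^{2} + 1} + \sin{\left(t \right)} \sin{\left(x \right)} + \sin{\left(t \right)} \cos{\left(x \right)} + 3 \sin{\left(t \right)} \cos{\left(t x \right)} - \frac{48}{t^{2} + 1}.
Matching coefficients of the independent functions:
  [t^{2} \sin{\left(x \right)}]:  - B = -1
  [t^{4} \sin{\left(t \right)}]:  A = -2
  [t^{4} \cos{\left(t x \right)}, t \sin{\left(t \right)} \sin{\left(t x \right)}]:  - C = -3
  [\sin{\left(t \right)} \sin{\left(x \right)}, \sin{\left(t \right)} \cos{\left(x \right)}]:  B = 1
  [\sin{\left(t \right)} \cos{\left(t x \right)}, \frac{x^{4} \cos{\left(t x \right)}}{t^{2} + 1}]:  C = 3
  [\frac{1}{t^{2} + 1}]:  24 A = -48
Solving: A = -2, B = 1, C = 3.
Check against the point condition:
  u(0, 0) = 3  ⟹  C = 3  ✓
Hence u(x, t) = - 2 t^{4} + \sin{\left(x \right)} + 3 \cos{\left(t x \right)}.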